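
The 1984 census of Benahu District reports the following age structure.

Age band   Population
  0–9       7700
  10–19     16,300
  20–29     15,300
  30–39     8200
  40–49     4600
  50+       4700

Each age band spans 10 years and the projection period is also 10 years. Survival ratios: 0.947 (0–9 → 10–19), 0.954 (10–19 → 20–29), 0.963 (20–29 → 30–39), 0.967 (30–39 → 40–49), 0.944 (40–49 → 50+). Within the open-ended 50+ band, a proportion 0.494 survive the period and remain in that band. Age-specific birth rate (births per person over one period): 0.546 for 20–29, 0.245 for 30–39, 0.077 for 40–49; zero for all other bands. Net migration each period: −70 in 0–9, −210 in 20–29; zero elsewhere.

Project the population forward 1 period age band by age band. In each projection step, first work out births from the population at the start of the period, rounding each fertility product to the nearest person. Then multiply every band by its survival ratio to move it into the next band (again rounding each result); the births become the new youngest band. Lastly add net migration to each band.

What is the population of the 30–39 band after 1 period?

14734

— Period 1 —
Births: 15300 × 0.546 = 8354  |  8200 × 0.245 = 2009  |  4600 × 0.077 = 354 ⇒ total 10717
10–19: 7700 × 0.947 = 7292
20–29: 16300 × 0.954 = 15550
30–39: 15300 × 0.963 = 14734
40–49: 8200 × 0.967 = 7929
50+: 4600 × 0.944 + 4700 × 0.494 = 4342 + 2322 = 6664
Net migration: 0–9 − 70 → 10647; 20–29 − 210 → 15340
Giving 10647 / 7292 / 15340 / 14734 / 7929 / 6664.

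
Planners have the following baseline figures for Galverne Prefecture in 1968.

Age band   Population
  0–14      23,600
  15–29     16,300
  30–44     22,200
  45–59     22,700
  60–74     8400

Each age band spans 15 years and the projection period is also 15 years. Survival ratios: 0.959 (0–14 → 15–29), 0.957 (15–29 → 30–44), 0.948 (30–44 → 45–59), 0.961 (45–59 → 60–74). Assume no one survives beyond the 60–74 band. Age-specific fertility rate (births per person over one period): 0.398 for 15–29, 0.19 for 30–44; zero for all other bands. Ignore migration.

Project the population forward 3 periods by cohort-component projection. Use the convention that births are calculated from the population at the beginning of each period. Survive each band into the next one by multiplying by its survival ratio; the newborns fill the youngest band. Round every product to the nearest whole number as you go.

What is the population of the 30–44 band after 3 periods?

Numbering the bands 1..5 from youngest to oldest:
After projecting period 1:
Births: 16300 * 0.398 = 6487, 22200 * 0.19 = 4218 → total 10705
Band 2: 23600 * 0.959 = 22632
Band 3: 16300 * 0.957 = 15599
Band 4: 22200 * 0.948 = 21046
Band 5: 22700 * 0.961 = 21815
Population now: 0–14=10705, 15–29=22632, 30–44=15599, 45–59=21046, 60–74=21815
After projecting period 2:
Births: 22632 * 0.398 = 9008, 15599 * 0.19 = 2964 → total 11972
Band 2: 10705 * 0.959 = 10266
Band 3: 22632 * 0.957 = 21659
Band 4: 15599 * 0.948 = 14788
Band 5: 21046 * 0.961 = 20225
Population now: 0–14=11972, 15–29=10266, 30–44=21659, 45–59=14788, 60–74=20225
After projecting period 3:
Births: 10266 * 0.398 = 4086, 21659 * 0.19 = 4115 → total 8201
Band 2: 11972 * 0.959 = 11481
Band 3: 10266 * 0.957 = 9825
Band 4: 21659 * 0.948 = 20533
Band 5: 14788 * 0.961 = 14211
Population now: 0–14=8201, 15–29=11481, 30–44=9825, 45–59=20533, 60–74=14211

9825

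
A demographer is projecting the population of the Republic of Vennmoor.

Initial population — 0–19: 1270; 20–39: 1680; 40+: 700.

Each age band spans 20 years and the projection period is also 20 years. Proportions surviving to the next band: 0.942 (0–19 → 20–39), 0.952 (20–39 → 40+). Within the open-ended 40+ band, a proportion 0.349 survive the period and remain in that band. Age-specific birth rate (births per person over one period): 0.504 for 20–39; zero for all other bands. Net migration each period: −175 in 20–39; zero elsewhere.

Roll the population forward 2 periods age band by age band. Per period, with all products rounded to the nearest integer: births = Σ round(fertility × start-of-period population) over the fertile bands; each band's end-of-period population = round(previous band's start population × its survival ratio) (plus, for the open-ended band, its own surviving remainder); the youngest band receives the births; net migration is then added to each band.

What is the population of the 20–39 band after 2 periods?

623

— Period 1 —
Births: 1680 × 0.504 = 847
20–39: 1270 × 0.942 = 1196
40+: 1680 × 0.952 + 700 × 0.349 = 1599 + 244 = 1843
Net migration: 20–39 − 175 → 1021
End of period: [847, 1021, 1843]
— Period 2 —
Births: 1021 × 0.504 = 515
20–39: 847 × 0.942 = 798
40+: 1021 × 0.952 + 1843 × 0.349 = 972 + 643 = 1615
Net migration: 20–39 − 175 → 623
End of period: [515, 623, 1615]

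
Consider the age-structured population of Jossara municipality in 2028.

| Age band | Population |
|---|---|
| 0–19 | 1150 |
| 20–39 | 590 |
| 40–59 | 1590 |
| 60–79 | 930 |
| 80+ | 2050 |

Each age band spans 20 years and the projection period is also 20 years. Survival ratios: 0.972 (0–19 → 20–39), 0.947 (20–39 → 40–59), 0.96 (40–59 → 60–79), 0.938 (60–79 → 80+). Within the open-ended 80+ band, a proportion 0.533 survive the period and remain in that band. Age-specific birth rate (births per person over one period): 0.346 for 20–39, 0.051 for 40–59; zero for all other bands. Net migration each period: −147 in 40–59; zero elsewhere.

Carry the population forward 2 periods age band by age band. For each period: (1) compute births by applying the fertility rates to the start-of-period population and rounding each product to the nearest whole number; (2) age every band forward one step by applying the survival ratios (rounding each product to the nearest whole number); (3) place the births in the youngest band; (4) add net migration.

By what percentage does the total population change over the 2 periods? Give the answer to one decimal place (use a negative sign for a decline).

— Period 1 —
Births: 590 × 0.346 = 204  |  1590 × 0.051 = 81 → total 285
20–39: 1150 × 0.972 = 1118
40–59: 590 × 0.947 = 559
60–79: 1590 × 0.96 = 1526
80+: 930 × 0.938 + 2050 × 0.533 = 872 + 1093 = 1965
Net migration: 40–59 − 147 → 412
End of period: [285, 1118, 412, 1526, 1965]
— Period 2 —
Births: 1118 × 0.346 = 387  |  412 × 0.051 = 21 → total 408
20–39: 285 × 0.972 = 277
40–59: 1118 × 0.947 = 1059
60–79: 412 × 0.96 = 396
80+: 1526 × 0.938 + 1965 × 0.533 = 1431 + 1047 = 2478
Net migration: 40–59 − 147 → 912
End of period: [408, 277, 912, 396, 2478]
Total: 6310 → 4471; change = -1839; percentage change = -29.1%

-29.1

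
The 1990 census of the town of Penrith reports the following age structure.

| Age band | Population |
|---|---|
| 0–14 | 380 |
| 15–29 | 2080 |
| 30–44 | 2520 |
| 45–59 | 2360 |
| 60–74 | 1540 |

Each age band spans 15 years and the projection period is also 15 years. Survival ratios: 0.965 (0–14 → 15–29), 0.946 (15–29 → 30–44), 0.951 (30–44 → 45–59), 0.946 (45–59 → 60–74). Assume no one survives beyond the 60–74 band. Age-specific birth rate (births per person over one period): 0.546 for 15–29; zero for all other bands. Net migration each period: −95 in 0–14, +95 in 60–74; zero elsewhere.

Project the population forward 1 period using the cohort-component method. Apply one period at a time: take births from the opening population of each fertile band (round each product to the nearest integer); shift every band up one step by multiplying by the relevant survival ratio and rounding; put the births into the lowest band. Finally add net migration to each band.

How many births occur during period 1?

(Groups numbered youngest = 1 to oldest = 5.)
— Period 1 —
Births: 2080 * 0.546 = 1136
Group 2: 380 * 0.965 = 367
Group 3: 2080 * 0.946 = 1968
Group 4: 2520 * 0.951 = 2397
Group 5: 2360 * 0.946 = 2233
Net migration: Group 1 − 95 → 1041; Group 5 + 95 → 2328
Giving 1041 / 367 / 1968 / 2397 / 2328.

1136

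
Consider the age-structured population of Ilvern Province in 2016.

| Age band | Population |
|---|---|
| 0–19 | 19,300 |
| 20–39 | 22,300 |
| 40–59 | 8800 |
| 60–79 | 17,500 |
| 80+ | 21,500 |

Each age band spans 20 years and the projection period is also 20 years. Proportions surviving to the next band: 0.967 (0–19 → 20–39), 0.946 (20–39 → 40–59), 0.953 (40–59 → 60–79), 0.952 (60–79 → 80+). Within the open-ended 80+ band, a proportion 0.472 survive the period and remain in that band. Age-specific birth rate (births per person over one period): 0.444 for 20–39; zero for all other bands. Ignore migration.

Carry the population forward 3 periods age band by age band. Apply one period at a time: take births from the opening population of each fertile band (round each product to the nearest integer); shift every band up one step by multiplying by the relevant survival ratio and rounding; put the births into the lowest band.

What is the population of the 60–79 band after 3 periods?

— Period 1 —
Births: 22300 × 0.444 = 9901
20–39: 19300 × 0.967 = 18663
40–59: 22300 × 0.946 = 21096
60–79: 8800 × 0.953 = 8386
80+: 17500 × 0.952 + 21500 × 0.472 = 16660 + 10148 = 26808
→ [9901, 18663, 21096, 8386, 26808]
— Period 2 —
Births: 18663 × 0.444 = 8286
20–39: 9901 × 0.967 = 9574
40–59: 18663 × 0.946 = 17655
60–79: 21096 × 0.953 = 20104
80+: 8386 × 0.952 + 26808 × 0.472 = 7983 + 12653 = 20636
→ [8286, 9574, 17655, 20104, 20636]
— Period 3 —
Births: 9574 × 0.444 = 4251
20–39: 8286 × 0.967 = 8013
40–59: 9574 × 0.946 = 9057
60–79: 17655 × 0.953 = 16825
80+: 20104 × 0.952 + 20636 × 0.472 = 19139 + 9740 = 28879
→ [4251, 8013, 9057, 16825, 28879]

16825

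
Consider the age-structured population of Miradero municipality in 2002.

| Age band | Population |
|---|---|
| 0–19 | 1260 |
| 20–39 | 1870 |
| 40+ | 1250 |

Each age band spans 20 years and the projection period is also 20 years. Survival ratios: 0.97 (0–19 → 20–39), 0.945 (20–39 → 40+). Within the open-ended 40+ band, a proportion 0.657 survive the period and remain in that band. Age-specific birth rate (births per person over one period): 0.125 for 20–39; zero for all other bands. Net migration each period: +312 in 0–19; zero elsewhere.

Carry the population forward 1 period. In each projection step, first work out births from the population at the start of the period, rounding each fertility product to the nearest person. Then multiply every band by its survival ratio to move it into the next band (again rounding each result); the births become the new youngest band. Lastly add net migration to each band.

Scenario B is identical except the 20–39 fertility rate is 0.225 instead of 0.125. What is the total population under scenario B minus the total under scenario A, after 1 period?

Let band 1 be 0–19 through band 3 = 40+.
Period 1:
Births: 1870 × 0.125 = 234
Band 2: 1260 × 0.97 = 1222
Band 3: 1870 × 0.945 + 1250 × 0.657 = 1767 + 821 = 2588
Net migration: Band 1 + 312 → 546
Population now: 0–19=546, 20–39=1222, 40+=2588
Scenario A total after 1 period: 4356
Scenario B projection —
Period 1:
Births: 1870 × 0.225 = 421
Band 2: 1260 × 0.97 = 1222
Band 3: 1870 × 0.945 + 1250 × 0.657 = 1767 + 821 = 2588
Net migration: Band 1 + 312 → 733
Population now: 0–19=733, 20–39=1222, 40+=2588
Scenario B total after 1 period: 4543
Difference B − A = 4543 − 4356 = 187

187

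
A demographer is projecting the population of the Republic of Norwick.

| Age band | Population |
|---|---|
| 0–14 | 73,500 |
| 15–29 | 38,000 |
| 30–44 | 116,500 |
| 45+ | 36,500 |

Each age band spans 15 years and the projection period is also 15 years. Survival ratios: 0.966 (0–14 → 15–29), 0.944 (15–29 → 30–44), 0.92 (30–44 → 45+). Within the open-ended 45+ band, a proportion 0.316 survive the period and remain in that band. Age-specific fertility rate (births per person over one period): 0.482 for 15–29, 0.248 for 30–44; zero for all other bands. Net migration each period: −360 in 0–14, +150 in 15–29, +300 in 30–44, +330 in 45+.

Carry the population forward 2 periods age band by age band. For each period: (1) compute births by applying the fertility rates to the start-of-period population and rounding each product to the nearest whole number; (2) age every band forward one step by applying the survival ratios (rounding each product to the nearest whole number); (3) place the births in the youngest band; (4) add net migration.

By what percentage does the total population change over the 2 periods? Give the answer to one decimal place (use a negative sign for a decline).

-14.2

Call the bands 1 to 4, youngest first.
Period 1.
Births: 38000 × 0.482 = 18316 ; 116500 × 0.248 = 28892 → total 47208
Band 2: 73500 × 0.966 = 71001
Band 3: 38000 × 0.944 = 35872
Band 4: 116500 × 0.92 + 36500 × 0.316 = 107180 + 11534 = 118714
Net migration: Band 1 − 360 → 46848; Band 2 + 150 → 71151; Band 3 + 300 → 36172; Band 4 + 330 → 119044
Population now: 0–14=46848, 15–29=71151, 30–44=36172, 45+=119044
Period 2.
Births: 71151 × 0.482 = 34295 ; 36172 × 0.248 = 8971 → total 43266
Band 2: 46848 × 0.966 = 45255
Band 3: 71151 × 0.944 = 67167
Band 4: 36172 × 0.92 + 119044 × 0.316 = 33278 + 37618 = 70896
Net migration: Band 1 − 360 → 42906; Band 2 + 150 → 45405; Band 3 + 300 → 67467; Band 4 + 330 → 71226
Population now: 0–14=42906, 15–29=45405, 30–44=67467, 45+=71226
Total: 264500 → 227004; change = -37496; percentage change = -14.2%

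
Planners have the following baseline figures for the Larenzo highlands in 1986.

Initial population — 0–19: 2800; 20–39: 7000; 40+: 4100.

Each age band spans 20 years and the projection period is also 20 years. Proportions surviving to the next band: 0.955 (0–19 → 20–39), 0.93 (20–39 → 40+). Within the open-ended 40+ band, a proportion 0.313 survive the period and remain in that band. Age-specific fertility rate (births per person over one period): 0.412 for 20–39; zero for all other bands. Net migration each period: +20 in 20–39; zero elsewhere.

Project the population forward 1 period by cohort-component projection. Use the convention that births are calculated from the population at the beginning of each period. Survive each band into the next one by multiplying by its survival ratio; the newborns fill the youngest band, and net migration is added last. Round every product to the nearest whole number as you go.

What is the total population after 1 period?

After projecting period 1:
Births: 7000 × 0.412 = 2884
20–39: 2800 × 0.955 = 2674
40+: 7000 × 0.93 + 4100 × 0.313 = 6510 + 1283 = 7793
Net migration: 20–39 + 20 → 2694
End of period: [2884, 2694, 7793]
Total after period 1: 2884 + 2694 + 7793 = 13371

13371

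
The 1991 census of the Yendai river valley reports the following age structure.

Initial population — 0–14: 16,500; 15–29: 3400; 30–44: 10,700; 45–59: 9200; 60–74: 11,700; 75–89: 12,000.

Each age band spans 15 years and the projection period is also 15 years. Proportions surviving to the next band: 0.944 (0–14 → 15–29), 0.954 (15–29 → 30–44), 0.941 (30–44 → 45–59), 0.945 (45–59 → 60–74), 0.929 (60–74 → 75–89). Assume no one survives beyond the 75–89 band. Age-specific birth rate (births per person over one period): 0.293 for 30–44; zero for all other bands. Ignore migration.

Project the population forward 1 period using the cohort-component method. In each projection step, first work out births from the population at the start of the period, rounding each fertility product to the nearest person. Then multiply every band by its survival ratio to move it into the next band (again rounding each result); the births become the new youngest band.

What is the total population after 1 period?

51587

After projecting period 1:
Births: 10700 * 0.293 = 3135
15–29: 16500 * 0.944 = 15576
30–44: 3400 * 0.954 = 3244
45–59: 10700 * 0.941 = 10069
60–74: 9200 * 0.945 = 8694
75–89: 11700 * 0.929 = 10869
End of period: [3135, 15576, 3244, 10069, 8694, 10869]
Total after period 1: 3135 + 15576 + 3244 + 10069 + 8694 + 10869 = 51587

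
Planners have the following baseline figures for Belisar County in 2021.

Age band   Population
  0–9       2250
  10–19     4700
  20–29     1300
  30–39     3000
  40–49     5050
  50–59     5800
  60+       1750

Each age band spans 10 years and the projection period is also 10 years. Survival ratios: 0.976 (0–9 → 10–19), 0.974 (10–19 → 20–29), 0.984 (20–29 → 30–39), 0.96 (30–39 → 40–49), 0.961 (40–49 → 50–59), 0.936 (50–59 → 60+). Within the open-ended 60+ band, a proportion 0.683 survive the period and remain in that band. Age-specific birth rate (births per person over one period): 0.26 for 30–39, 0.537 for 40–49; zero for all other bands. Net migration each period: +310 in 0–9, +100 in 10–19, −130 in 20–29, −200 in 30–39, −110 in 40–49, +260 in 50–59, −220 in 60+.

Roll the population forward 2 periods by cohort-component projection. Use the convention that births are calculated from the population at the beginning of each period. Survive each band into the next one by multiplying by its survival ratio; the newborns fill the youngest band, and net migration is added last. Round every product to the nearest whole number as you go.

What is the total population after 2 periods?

Call the bands 1 to 7, youngest first.
Period 1.
Births: 3000 * 0.26 = 780, 5050 * 0.537 = 2712 — total 3492
Band 2: 2250 * 0.976 = 2196
Band 3: 4700 * 0.974 = 4578
Band 4: 1300 * 0.984 = 1279
Band 5: 3000 * 0.96 = 2880
Band 6: 5050 * 0.961 = 4853
Band 7: 5800 * 0.936 + 1750 * 0.683 = 5429 + 1195 = 6624
Net migration: Band 1 + 310 → 3802; Band 2 + 100 → 2296; Band 3 − 130 → 4448; Band 4 − 200 → 1079; Band 5 − 110 → 2770; Band 6 + 260 → 5113; Band 7 − 220 → 6404
Giving 3802 / 2296 / 4448 / 1079 / 2770 / 5113 / 6404.
Period 2.
Births: 1079 * 0.26 = 281, 2770 * 0.537 = 1487 — total 1768
Band 2: 3802 * 0.976 = 3711
Band 3: 2296 * 0.974 = 2236
Band 4: 4448 * 0.984 = 4377
Band 5: 1079 * 0.96 = 1036
Band 6: 2770 * 0.961 = 2662
Band 7: 5113 * 0.936 + 6404 * 0.683 = 4786 + 4374 = 9160
Net migration: Band 1 + 310 → 2078; Band 2 + 100 → 3811; Band 3 − 130 → 2106; Band 4 − 200 → 4177; Band 5 − 110 → 926; Band 6 + 260 → 2922; Band 7 − 220 → 8940
Giving 2078 / 3811 / 2106 / 4177 / 926 / 2922 / 8940.
Total after period 2: 2078 + 3811 + 2106 + 4177 + 926 + 2922 + 8940 = 24960

24960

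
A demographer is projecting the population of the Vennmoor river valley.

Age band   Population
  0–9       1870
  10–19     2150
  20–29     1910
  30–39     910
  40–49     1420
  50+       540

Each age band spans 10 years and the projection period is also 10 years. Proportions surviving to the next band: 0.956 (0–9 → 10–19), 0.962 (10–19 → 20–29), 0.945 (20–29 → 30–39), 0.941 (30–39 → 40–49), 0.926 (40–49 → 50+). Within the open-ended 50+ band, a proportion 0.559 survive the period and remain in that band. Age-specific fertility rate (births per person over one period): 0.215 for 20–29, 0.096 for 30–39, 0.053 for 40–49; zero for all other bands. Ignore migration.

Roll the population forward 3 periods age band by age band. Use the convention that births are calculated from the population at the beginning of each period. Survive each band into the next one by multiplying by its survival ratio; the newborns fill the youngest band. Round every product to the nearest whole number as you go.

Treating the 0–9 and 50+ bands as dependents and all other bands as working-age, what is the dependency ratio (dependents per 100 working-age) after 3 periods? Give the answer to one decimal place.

68.5

(Groups numbered youngest = 1 to oldest = 6.)
[period 1]
Births: 1910 × 0.215 = 411  |  910 × 0.096 = 87  |  1420 × 0.053 = 75 ⇒ total 573
Group 2: 1870 × 0.956 = 1788
Group 3: 2150 × 0.962 = 2068
Group 4: 1910 × 0.945 = 1805
Group 5: 910 × 0.941 = 856
Group 6: 1420 × 0.926 + 540 × 0.559 = 1315 + 302 = 1617
Population now: 0–9=573, 10–19=1788, 20–29=2068, 30–39=1805, 40–49=856, 50+=1617
[period 2]
Births: 2068 × 0.215 = 445  |  1805 × 0.096 = 173  |  856 × 0.053 = 45 ⇒ total 663
Group 2: 573 × 0.956 = 548
Group 3: 1788 × 0.962 = 1720
Group 4: 2068 × 0.945 = 1954
Group 5: 1805 × 0.941 = 1699
Group 6: 856 × 0.926 + 1617 × 0.559 = 793 + 904 = 1697
Population now: 0–9=663, 10–19=548, 20–29=1720, 30–39=1954, 40–49=1699, 50+=1697
[period 3]
Births: 1720 × 0.215 = 370  |  1954 × 0.096 = 188  |  1699 × 0.053 = 90 ⇒ total 648
Group 2: 663 × 0.956 = 634
Group 3: 548 × 0.962 = 527
Group 4: 1720 × 0.945 = 1625
Group 5: 1954 × 0.941 = 1839
Group 6: 1699 × 0.926 + 1697 × 0.559 = 1573 + 949 = 2522
Population now: 0–9=648, 10–19=634, 20–29=527, 30–39=1625, 40–49=1839, 50+=2522
Dependents (band 0–9 + band 50+) = 648 + 2522 = 3170; working-age = 4625; ratio = 3170/4625 × 100 = 68.5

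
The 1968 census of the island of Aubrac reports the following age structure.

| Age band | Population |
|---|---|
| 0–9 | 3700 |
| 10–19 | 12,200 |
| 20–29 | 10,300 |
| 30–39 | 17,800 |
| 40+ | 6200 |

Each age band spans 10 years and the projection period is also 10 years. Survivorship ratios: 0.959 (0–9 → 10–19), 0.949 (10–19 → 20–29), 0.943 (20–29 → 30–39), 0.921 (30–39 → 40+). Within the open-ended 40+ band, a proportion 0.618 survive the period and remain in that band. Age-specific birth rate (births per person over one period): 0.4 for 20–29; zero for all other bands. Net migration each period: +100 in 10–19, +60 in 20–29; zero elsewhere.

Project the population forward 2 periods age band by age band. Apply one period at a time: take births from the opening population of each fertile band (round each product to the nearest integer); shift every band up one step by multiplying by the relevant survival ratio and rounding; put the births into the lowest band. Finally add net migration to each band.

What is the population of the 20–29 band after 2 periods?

3522

Numbering the bands 1..5 from youngest to oldest:
Period 1.
Births: 10300 * 0.4 = 4120
Band 2: 3700 * 0.959 = 3548
Band 3: 12200 * 0.949 = 11578
Band 4: 10300 * 0.943 = 9713
Band 5: 17800 * 0.921 + 6200 * 0.618 = 16394 + 3832 = 20226
Net migration: Band 2 + 100 → 3648; Band 3 + 60 → 11638
Population now: 0–9=4120, 10–19=3648, 20–29=11638, 30–39=9713, 40+=20226
Period 2.
Births: 11638 * 0.4 = 4655
Band 2: 4120 * 0.959 = 3951
Band 3: 3648 * 0.949 = 3462
Band 4: 11638 * 0.943 = 10975
Band 5: 9713 * 0.921 + 20226 * 0.618 = 8946 + 12500 = 21446
Net migration: Band 2 + 100 → 4051; Band 3 + 60 → 3522
Population now: 0–9=4655, 10–19=4051, 20–29=3522, 30–39=10975, 40+=21446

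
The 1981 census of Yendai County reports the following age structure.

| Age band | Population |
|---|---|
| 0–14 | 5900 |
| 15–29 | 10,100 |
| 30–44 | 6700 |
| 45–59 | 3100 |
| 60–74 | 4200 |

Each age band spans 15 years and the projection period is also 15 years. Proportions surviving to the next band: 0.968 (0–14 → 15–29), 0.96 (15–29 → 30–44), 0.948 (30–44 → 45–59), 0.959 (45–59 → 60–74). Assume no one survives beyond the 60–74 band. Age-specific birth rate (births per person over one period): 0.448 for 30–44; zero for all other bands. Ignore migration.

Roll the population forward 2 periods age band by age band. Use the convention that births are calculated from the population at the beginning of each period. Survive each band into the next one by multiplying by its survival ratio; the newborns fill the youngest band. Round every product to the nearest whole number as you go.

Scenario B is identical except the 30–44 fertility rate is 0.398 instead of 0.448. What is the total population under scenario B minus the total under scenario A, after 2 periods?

-809

After projecting period 1:
Births: 6700 × 0.448 = 3002
15–29: 5900 × 0.968 = 5711
30–44: 10100 × 0.96 = 9696
45–59: 6700 × 0.948 = 6352
60–74: 3100 × 0.959 = 2973
Giving 3002 / 5711 / 9696 / 6352 / 2973.
After projecting period 2:
Births: 9696 × 0.448 = 4344
15–29: 3002 × 0.968 = 2906
30–44: 5711 × 0.96 = 5483
45–59: 9696 × 0.948 = 9192
60–74: 6352 × 0.959 = 6092
Giving 4344 / 2906 / 5483 / 9192 / 6092.
Scenario A total after 2 periods: 28017
Scenario B projection —
After projecting period 1:
Births: 6700 × 0.398 = 2667
15–29: 5900 × 0.968 = 5711
30–44: 10100 × 0.96 = 9696
45–59: 6700 × 0.948 = 6352
60–74: 3100 × 0.959 = 2973
Giving 2667 / 5711 / 9696 / 6352 / 2973.
After projecting period 2:
Births: 9696 × 0.398 = 3859
15–29: 2667 × 0.968 = 2582
30–44: 5711 × 0.96 = 5483
45–59: 9696 × 0.948 = 9192
60–74: 6352 × 0.959 = 6092
Giving 3859 / 2582 / 5483 / 9192 / 6092.
Scenario B total after 2 periods: 27208
Difference B − A = 27208 − 28017 = -809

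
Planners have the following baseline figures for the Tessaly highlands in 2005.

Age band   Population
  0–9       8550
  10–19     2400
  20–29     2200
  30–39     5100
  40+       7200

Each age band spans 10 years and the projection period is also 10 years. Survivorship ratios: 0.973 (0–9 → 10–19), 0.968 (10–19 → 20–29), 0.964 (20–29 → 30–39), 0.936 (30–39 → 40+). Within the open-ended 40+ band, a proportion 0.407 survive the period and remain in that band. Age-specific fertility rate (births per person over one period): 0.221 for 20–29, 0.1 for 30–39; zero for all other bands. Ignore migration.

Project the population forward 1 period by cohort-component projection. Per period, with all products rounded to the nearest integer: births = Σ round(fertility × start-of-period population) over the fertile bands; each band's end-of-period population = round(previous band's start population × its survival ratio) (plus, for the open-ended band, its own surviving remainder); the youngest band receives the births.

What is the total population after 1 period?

— Period 1 —
Births: 2200 * 0.221 = 486 ; 5100 * 0.1 = 510 → total 996
10–19: 8550 * 0.973 = 8319
20–29: 2400 * 0.968 = 2323
30–39: 2200 * 0.964 = 2121
40+: 5100 * 0.936 + 7200 * 0.407 = 4774 + 2930 = 7704
Population now: 0–9=996, 10–19=8319, 20–29=2323, 30–39=2121, 40+=7704
Total after period 1: 996 + 8319 + 2323 + 2121 + 7704 = 21463

21463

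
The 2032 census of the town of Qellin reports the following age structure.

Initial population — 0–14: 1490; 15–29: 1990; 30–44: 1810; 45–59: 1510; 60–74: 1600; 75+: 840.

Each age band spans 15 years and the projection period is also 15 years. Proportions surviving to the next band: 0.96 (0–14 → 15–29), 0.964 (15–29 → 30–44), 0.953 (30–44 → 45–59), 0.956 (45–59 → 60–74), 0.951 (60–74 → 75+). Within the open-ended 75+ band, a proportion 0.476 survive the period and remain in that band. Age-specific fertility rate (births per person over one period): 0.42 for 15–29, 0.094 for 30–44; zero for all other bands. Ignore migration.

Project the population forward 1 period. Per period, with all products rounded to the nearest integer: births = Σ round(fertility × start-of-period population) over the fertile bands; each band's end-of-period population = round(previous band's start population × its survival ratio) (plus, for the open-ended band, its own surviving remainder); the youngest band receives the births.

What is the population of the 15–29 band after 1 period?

After projecting period 1:
Births: 1990 × 0.42 = 836  |  1810 × 0.094 = 170 → 1006
15–29: 1490 × 0.96 = 1430
30–44: 1990 × 0.964 = 1918
45–59: 1810 × 0.953 = 1725
60–74: 1510 × 0.956 = 1444
75+: 1600 × 0.951 + 840 × 0.476 = 1522 + 400 = 1922
Giving 1006 / 1430 / 1918 / 1725 / 1444 / 1922.

1430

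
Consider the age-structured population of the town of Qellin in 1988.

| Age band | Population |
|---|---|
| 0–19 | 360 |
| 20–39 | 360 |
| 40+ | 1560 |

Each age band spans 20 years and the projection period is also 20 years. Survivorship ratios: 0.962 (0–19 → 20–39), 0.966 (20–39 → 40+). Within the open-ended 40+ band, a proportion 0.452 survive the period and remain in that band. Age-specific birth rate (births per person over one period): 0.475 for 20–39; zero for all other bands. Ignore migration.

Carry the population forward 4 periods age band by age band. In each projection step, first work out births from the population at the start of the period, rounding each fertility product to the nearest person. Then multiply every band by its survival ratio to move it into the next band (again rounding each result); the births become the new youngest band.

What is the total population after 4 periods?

Let group 1 be 0–19 through group 3 = 40+.
Period 1.
Births: 360 * 0.475 = 171
Group 2: 360 * 0.962 = 346
Group 3: 360 * 0.966 + 1560 * 0.452 = 348 + 705 = 1053
Population now: 0–19=171, 20–39=346, 40+=1053
Period 2.
Births: 346 * 0.475 = 164
Group 2: 171 * 0.962 = 165
Group 3: 346 * 0.966 + 1053 * 0.452 = 334 + 476 = 810
Population now: 0–19=164, 20–39=165, 40+=810
Period 3.
Births: 165 * 0.475 = 78
Group 2: 164 * 0.962 = 158
Group 3: 165 * 0.966 + 810 * 0.452 = 159 + 366 = 525
Population now: 0–19=78, 20–39=158, 40+=525
Period 4.
Births: 158 * 0.475 = 75
Group 2: 78 * 0.962 = 75
Group 3: 158 * 0.966 + 525 * 0.452 = 153 + 237 = 390
Population now: 0–19=75, 20–39=75, 40+=390
Total after period 4: 75 + 75 + 390 = 540

540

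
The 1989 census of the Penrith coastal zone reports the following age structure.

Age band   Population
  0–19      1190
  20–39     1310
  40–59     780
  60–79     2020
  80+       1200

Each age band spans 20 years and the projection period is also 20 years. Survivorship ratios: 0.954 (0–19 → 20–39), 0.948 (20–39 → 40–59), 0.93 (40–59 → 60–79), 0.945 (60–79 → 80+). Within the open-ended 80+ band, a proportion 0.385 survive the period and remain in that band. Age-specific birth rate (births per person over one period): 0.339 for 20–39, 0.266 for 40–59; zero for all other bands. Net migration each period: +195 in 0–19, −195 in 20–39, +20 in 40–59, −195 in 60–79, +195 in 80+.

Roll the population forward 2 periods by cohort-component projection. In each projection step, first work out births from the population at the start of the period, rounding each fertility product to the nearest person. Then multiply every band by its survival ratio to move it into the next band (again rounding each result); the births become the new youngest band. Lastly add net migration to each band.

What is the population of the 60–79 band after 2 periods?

[period 1]
Births: 1310 × 0.339 = 444, 780 × 0.266 = 207 ⇒ total 651
20–39: 1190 × 0.954 = 1135
40–59: 1310 × 0.948 = 1242
60–79: 780 × 0.93 = 725
80+: 2020 × 0.945 + 1200 × 0.385 = 1909 + 462 = 2371
Net migration: 0–19 + 195 → 846; 20–39 − 195 → 940; 40–59 + 20 → 1262; 60–79 − 195 → 530; 80+ + 195 → 2566
End of period: [846, 940, 1262, 530, 2566]
[period 2]
Births: 940 × 0.339 = 319, 1262 × 0.266 = 336 ⇒ total 655
20–39: 846 × 0.954 = 807
40–59: 940 × 0.948 = 891
60–79: 1262 × 0.93 = 1174
80+: 530 × 0.945 + 2566 × 0.385 = 501 + 988 = 1489
Net migration: 0–19 + 195 → 850; 20–39 − 195 → 612; 40–59 + 20 → 911; 60–79 − 195 → 979; 80+ + 195 → 1684
End of period: [850, 612, 911, 979, 1684]

979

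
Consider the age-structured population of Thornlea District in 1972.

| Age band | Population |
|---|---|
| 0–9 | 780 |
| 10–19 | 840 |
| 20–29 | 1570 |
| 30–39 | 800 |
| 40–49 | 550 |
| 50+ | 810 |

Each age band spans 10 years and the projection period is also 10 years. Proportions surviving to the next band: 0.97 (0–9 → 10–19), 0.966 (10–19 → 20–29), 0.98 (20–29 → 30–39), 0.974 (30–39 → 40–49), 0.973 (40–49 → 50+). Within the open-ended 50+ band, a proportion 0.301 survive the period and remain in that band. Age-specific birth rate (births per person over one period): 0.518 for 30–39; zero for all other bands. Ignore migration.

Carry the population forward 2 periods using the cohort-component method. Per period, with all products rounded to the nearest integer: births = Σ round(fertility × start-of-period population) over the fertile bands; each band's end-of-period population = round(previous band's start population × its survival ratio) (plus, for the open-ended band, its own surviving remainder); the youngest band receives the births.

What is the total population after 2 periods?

Period 1.
Births: 800 × 0.518 = 414
10–19: 780 × 0.97 = 757
20–29: 840 × 0.966 = 811
30–39: 1570 × 0.98 = 1539
40–49: 800 × 0.974 = 779
50+: 550 × 0.973 + 810 × 0.301 = 535 + 244 = 779
→ [414, 757, 811, 1539, 779, 779]
Period 2.
Births: 1539 × 0.518 = 797
10–19: 414 × 0.97 = 402
20–29: 757 × 0.966 = 731
30–39: 811 × 0.98 = 795
40–49: 1539 × 0.974 = 1499
50+: 779 × 0.973 + 779 × 0.301 = 758 + 234 = 992
→ [797, 402, 731, 795, 1499, 992]
Total after period 2: 797 + 402 + 731 + 795 + 1499 + 992 = 5216

5216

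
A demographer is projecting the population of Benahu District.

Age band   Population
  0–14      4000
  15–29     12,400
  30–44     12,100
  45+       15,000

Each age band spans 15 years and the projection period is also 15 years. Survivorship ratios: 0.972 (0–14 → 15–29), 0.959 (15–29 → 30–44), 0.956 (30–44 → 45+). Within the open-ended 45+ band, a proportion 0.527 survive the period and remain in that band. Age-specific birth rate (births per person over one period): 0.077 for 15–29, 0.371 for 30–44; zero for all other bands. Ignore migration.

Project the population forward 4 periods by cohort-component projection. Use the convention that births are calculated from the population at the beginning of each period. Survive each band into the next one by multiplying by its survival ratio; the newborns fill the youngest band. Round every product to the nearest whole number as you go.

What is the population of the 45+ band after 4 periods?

Let group 1 be 0–14 through group 4 = 45+.
After projecting period 1:
Births: 12400 × 0.077 = 955 ; 12100 × 0.371 = 4489 ⇒ total 5444
Group 2: 4000 × 0.972 = 3888
Group 3: 12400 × 0.959 = 11892
Group 4: 12100 × 0.956 + 15000 × 0.527 = 11568 + 7905 = 19473
→ [5444, 3888, 11892, 19473]
After projecting period 2:
Births: 3888 × 0.077 = 299 ; 11892 × 0.371 = 4412 ⇒ total 4711
Group 2: 5444 × 0.972 = 5292
Group 3: 3888 × 0.959 = 3729
Group 4: 11892 × 0.956 + 19473 × 0.527 = 11369 + 10262 = 21631
→ [4711, 5292, 3729, 21631]
After projecting period 3:
Births: 5292 × 0.077 = 407 ; 3729 × 0.371 = 1383 ⇒ total 1790
Group 2: 4711 × 0.972 = 4579
Group 3: 5292 × 0.959 = 5075
Group 4: 3729 × 0.956 + 21631 × 0.527 = 3565 + 11400 = 14965
→ [1790, 4579, 5075, 14965]
After projecting period 4:
Births: 4579 × 0.077 = 353 ; 5075 × 0.371 = 1883 ⇒ total 2236
Group 2: 1790 × 0.972 = 1740
Group 3: 4579 × 0.959 = 4391
Group 4: 5075 × 0.956 + 14965 × 0.527 = 4852 + 7887 = 12739
→ [2236, 1740, 4391, 12739]

12739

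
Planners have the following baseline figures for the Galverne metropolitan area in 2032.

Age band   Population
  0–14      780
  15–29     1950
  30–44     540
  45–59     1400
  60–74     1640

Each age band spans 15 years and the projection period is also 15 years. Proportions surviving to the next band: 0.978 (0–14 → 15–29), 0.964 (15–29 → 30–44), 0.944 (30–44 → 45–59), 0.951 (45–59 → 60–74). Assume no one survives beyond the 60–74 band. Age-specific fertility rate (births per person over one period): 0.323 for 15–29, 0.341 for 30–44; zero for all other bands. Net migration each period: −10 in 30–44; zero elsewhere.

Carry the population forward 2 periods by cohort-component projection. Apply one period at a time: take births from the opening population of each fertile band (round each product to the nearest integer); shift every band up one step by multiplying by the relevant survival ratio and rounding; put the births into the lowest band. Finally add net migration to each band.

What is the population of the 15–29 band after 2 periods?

796

After projecting period 1:
Births: 1950 * 0.323 = 630, 540 * 0.341 = 184 — total 814
15–29: 780 * 0.978 = 763
30–44: 1950 * 0.964 = 1880
45–59: 540 * 0.944 = 510
60–74: 1400 * 0.951 = 1331
Net migration: 30–44 − 10 → 1870
→ [814, 763, 1870, 510, 1331]
After projecting period 2:
Births: 763 * 0.323 = 246, 1870 * 0.341 = 638 — total 884
15–29: 814 * 0.978 = 796
30–44: 763 * 0.964 = 736
45–59: 1870 * 0.944 = 1765
60–74: 510 * 0.951 = 485
Net migration: 30–44 − 10 → 726
→ [884, 796, 726, 1765, 485]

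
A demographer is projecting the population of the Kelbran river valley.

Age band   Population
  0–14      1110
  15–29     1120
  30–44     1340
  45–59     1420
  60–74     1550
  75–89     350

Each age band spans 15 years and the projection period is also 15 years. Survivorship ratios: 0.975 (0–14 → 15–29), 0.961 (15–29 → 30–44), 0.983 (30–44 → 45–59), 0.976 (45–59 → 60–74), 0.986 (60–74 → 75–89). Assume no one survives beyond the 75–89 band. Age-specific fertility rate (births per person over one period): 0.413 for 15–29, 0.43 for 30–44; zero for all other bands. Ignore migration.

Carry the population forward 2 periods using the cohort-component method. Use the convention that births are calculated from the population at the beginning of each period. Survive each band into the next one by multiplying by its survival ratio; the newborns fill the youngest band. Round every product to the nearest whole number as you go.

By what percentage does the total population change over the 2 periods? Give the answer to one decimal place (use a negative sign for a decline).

Numbering the bands 1..6 from youngest to oldest:
Period 1:
Births: 1120 × 0.413 = 463 ; 1340 × 0.43 = 576 → 1039
Band 2: 1110 × 0.975 = 1082
Band 3: 1120 × 0.961 = 1076
Band 4: 1340 × 0.983 = 1317
Band 5: 1420 × 0.976 = 1386
Band 6: 1550 × 0.986 = 1528
End of period: [1039, 1082, 1076, 1317, 1386, 1528]
Period 2:
Births: 1082 × 0.413 = 447 ; 1076 × 0.43 = 463 → 910
Band 2: 1039 × 0.975 = 1013
Band 3: 1082 × 0.961 = 1040
Band 4: 1076 × 0.983 = 1058
Band 5: 1317 × 0.976 = 1285
Band 6: 1386 × 0.986 = 1367
End of period: [910, 1013, 1040, 1058, 1285, 1367]
Total: 6890 → 6673; change = -217; percentage change = -3.1%

-3.1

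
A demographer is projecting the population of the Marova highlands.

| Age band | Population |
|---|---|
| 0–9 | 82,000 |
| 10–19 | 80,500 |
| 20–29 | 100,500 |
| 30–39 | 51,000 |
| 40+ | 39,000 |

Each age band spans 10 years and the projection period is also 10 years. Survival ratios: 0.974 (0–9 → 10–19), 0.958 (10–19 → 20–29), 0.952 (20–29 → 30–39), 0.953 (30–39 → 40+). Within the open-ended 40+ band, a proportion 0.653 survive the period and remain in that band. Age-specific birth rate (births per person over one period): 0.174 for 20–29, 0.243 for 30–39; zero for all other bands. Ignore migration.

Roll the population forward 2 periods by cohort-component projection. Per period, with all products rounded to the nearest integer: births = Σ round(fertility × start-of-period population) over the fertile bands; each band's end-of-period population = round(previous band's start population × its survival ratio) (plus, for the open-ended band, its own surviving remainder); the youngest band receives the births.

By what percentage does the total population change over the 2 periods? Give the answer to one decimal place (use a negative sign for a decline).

0.6

[period 1]
Births: 100500 × 0.174 = 17487 ; 51000 × 0.243 = 12393 ⇒ total 29880
10–19: 82000 × 0.974 = 79868
20–29: 80500 × 0.958 = 77119
30–39: 100500 × 0.952 = 95676
40+: 51000 × 0.953 + 39000 × 0.653 = 48603 + 25467 = 74070
End of period: [29880, 79868, 77119, 95676, 74070]
[period 2]
Births: 77119 × 0.174 = 13419 ; 95676 × 0.243 = 23249 ⇒ total 36668
10–19: 29880 × 0.974 = 29103
20–29: 79868 × 0.958 = 76514
30–39: 77119 × 0.952 = 73417
40+: 95676 × 0.953 + 74070 × 0.653 = 91179 + 48368 = 139547
End of period: [36668, 29103, 76514, 73417, 139547]
Total: 353000 → 355249; change = 2249; percentage change = 0.6%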